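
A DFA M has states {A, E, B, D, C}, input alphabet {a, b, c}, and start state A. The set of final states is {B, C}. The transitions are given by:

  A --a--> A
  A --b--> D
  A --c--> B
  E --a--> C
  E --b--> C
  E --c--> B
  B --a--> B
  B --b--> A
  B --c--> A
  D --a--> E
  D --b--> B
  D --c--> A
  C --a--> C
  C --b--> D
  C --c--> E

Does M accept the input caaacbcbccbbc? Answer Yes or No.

start at A
read 'c': A → B
read 'a': B → B
read 'a': B → B
read 'a': B → B
read 'c': B → A
read 'b': A → D
read 'c': D → A
read 'b': A → D
read 'c': D → A
read 'c': A → B
read 'b': B → A
read 'b': A → D
read 'c': D → A
End state A is not accepting.

No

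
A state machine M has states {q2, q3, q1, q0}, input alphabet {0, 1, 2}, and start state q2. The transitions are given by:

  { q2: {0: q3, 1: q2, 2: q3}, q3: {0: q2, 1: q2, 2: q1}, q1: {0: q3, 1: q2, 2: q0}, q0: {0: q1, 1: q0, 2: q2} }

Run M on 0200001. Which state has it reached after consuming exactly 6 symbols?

q2

Trace: q2 -0-> q3 -2-> q1 -0-> q3 -0-> q2 -0-> q3 -0-> q2
After 6 symbols: q2.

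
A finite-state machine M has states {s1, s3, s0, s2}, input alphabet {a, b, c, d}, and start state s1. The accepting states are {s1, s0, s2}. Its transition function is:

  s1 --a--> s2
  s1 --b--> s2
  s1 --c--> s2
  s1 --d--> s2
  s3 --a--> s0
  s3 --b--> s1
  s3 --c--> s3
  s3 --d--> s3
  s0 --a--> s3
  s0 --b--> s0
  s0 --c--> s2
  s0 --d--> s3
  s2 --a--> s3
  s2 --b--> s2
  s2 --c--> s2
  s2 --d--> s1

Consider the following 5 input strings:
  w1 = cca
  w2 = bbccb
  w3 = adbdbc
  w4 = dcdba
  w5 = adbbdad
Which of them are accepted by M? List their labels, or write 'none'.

w1: Trace: s1 -c-> s2 -c-> s2 -a-> s3  → end s3, rejected
w2: Trace: s1 -b-> s2 -b-> s2 -c-> s2 -c-> s2 -b-> s2  → end s2, accepted
w3: Trace: s1 -a-> s2 -d-> s1 -b-> s2 -d-> s1 -b-> s2 -c-> s2  → end s2, accepted
w4: Trace: s1 -d-> s2 -c-> s2 -d-> s1 -b-> s2 -a-> s3  → end s3, rejected
w5: Trace: s1 -a-> s2 -d-> s1 -b-> s2 -b-> s2 -d-> s1 -a-> s2 -d-> s1  → end s1, accepted

w2, w3, w5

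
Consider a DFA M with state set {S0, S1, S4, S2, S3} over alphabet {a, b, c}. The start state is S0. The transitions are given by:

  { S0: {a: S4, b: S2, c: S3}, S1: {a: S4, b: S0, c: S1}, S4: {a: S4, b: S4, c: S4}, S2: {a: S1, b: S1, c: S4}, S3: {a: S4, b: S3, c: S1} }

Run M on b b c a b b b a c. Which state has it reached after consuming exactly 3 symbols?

S1

Trace: S0 -b-> S2 -b-> S1 -c-> S1
After 3 symbols: S1.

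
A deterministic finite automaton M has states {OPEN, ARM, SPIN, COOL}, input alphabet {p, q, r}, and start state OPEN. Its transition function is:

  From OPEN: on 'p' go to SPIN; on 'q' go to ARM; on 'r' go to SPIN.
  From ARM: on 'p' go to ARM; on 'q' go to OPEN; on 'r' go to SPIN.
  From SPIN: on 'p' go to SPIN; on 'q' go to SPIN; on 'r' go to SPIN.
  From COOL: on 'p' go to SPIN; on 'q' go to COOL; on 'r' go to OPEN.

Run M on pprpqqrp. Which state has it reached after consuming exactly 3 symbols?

start at OPEN
read 'p': OPEN → SPIN
read 'p': SPIN → SPIN
read 'r': SPIN → SPIN
After 3 symbols: SPIN.

SPIN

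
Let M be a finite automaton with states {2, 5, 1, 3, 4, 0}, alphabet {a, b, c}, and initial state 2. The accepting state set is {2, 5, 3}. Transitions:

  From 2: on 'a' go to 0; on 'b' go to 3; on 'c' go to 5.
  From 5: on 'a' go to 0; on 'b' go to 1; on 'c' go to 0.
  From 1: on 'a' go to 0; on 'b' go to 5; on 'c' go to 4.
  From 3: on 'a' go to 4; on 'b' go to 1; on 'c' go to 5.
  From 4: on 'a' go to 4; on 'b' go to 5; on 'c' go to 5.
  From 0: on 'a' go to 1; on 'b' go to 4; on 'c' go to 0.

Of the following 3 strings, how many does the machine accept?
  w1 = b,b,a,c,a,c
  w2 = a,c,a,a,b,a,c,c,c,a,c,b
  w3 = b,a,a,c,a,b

w1: 2 → 3 → 1 → 0 → 0 → 1 → 4  → end 4, rejected
w2: 2 → 0 → 0 → 1 → 0 → 4 → 4 → 5 → 0 → 0 → 1 → 4 → 5  → end 5, accepted
w3: 2 → 3 → 4 → 4 → 5 → 0 → 4  → end 4, rejected

1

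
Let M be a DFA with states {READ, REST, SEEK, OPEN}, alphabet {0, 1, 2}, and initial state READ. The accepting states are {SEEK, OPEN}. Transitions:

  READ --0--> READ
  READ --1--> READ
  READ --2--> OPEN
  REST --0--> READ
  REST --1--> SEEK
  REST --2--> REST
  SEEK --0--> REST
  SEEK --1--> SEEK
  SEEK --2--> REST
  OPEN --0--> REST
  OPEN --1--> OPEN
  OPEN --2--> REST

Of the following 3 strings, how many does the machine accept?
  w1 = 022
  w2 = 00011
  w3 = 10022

0

w1: Trace: READ -0-> READ -2-> OPEN -2-> REST  → end REST, rejected
w2: Trace: READ -0-> READ -0-> READ -0-> READ -1-> READ -1-> READ  → end READ, rejected
w3: Trace: READ -1-> READ -0-> READ -0-> READ -2-> OPEN -2-> REST  → end REST, rejected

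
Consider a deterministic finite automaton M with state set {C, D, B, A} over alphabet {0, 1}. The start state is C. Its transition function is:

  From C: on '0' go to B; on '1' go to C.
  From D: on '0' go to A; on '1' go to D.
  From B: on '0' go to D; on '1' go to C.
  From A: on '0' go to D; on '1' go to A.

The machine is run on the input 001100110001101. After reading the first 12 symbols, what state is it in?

start at C
read '0': C → B
read '0': B → D
read '1': D → D
read '1': D → D
read '0': D → A
read '0': A → D
read '1': D → D
read '1': D → D
read '0': D → A
read '0': A → D
read '0': D → A
read '1': A → A
After 12 symbols: A.

A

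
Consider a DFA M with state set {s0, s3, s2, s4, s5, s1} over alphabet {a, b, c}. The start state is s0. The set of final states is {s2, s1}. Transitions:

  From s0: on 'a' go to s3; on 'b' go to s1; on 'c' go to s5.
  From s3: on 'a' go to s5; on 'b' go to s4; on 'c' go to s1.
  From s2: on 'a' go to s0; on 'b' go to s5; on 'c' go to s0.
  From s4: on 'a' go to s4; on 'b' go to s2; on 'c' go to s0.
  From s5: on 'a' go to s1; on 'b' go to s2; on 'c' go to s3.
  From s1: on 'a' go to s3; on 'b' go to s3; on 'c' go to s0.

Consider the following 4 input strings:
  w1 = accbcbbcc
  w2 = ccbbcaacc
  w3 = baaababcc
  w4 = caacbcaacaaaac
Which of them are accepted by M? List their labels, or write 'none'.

w1: s0 → s3 → s1 → s0 → s1 → s0 → s1 → s3 → s1 → s0  → end s0, rejected
w2: s0 → s5 → s3 → s4 → s2 → s0 → s3 → s5 → s3 → s1  → end s1, accepted
w3: s0 → s1 → s3 → s5 → s1 → s3 → s5 → s2 → s0 → s5  → end s5, rejected
w4: s0 → s5 → s1 → s3 → s1 → s3 → s1 → s3 → s5 → s3 → s5 → s1 → s3 → s5 → s3  → end s3, rejected

w2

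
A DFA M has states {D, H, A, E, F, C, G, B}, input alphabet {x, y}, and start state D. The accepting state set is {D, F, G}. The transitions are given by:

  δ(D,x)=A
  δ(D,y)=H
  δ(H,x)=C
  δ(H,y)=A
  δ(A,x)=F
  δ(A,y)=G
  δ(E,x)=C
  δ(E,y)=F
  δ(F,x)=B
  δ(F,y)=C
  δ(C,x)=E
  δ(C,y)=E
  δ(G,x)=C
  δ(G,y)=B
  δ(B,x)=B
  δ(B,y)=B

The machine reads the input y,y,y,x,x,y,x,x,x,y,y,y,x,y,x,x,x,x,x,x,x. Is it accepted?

No

D → H → A → G → C → E → F → B → B → B → B → B → B → B → B → B → B → B → B → B → B → B
End state B is not accepting.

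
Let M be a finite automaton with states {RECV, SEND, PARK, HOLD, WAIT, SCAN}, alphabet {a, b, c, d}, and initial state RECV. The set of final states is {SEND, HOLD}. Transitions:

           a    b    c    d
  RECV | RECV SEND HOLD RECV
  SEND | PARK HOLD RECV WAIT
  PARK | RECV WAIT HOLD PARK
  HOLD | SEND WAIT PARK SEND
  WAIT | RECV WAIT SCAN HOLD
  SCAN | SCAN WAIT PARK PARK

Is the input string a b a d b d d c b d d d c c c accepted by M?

No

RECV → RECV → SEND → PARK → PARK → WAIT → HOLD → SEND → RECV → SEND → WAIT → HOLD → SEND → RECV → HOLD → PARK
End state PARK is not accepting.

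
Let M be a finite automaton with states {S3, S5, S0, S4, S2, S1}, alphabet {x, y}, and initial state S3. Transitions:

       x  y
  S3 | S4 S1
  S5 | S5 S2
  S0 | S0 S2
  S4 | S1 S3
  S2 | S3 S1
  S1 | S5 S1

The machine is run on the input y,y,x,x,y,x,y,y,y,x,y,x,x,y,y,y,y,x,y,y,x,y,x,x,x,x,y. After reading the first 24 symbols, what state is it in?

S4

Trace: S3 -y-> S1 -y-> S1 -x-> S5 -x-> S5 -y-> S2 -x-> S3 -y-> S1 -y-> S1 -y-> S1 -x-> S5 -y-> S2 -x-> S3 -x-> S4 -y-> S3 -y-> S1 -y-> S1 -y-> S1 -x-> S5 -y-> S2 -y-> S1 -x-> S5 -y-> S2 -x-> S3 -x-> S4
After 24 symbols: S4.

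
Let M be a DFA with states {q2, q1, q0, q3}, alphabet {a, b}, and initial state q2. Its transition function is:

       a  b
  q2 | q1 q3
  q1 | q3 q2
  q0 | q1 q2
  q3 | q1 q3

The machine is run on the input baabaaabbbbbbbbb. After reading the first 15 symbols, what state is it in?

q3

q2 → q3 → q1 → q3 → q3 → q1 → q3 → q1 → q2 → q3 → q3 → q3 → q3 → q3 → q3 → q3
After 15 symbols: q3.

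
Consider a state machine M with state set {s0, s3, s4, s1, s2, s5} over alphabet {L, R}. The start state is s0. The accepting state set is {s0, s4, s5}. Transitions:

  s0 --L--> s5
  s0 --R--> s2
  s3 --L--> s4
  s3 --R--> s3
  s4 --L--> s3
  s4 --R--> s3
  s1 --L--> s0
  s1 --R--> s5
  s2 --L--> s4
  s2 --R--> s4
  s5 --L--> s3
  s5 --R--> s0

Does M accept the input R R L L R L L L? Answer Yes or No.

Yes

start at s0
read 'R': s0 → s2
read 'R': s2 → s4
read 'L': s4 → s3
read 'L': s3 → s4
read 'R': s4 → s3
read 'L': s3 → s4
read 'L': s4 → s3
read 'L': s3 → s4
End state s4 is accepting.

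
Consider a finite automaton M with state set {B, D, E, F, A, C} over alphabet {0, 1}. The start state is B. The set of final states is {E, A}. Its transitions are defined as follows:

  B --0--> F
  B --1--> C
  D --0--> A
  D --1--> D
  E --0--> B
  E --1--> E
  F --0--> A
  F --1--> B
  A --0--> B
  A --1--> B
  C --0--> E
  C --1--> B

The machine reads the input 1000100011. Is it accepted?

No

Trace: B -1-> C -0-> E -0-> B -0-> F -1-> B -0-> F -0-> A -0-> B -1-> C -1-> B
End state B is not accepting.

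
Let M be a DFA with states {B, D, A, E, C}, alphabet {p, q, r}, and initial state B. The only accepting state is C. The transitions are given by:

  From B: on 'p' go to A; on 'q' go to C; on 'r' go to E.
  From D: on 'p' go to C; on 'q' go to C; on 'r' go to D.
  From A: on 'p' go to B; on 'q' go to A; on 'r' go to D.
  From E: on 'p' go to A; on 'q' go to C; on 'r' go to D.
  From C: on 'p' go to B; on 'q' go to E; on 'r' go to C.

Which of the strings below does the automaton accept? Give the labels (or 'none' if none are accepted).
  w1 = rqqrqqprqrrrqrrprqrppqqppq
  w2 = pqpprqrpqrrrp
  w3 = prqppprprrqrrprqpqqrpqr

w1: Trace: B -r-> E -q-> C -q-> E -r-> D -q-> C -q-> E -p-> A -r-> D -q-> C -r-> C -r-> C -r-> C -q-> E -r-> D -r-> D -p-> C -r-> C -q-> E -r-> D -p-> C -p-> B -q-> C -q-> E -p-> A -p-> B -q-> C  → end C, accepted
w2: Trace: B -p-> A -q-> A -p-> B -p-> A -r-> D -q-> C -r-> C -p-> B -q-> C -r-> C -r-> C -r-> C -p-> B  → end B, rejected
w3: Trace: B -p-> A -r-> D -q-> C -p-> B -p-> A -p-> B -r-> E -p-> A -r-> D -r-> D -q-> C -r-> C -r-> C -p-> B -r-> E -q-> C -p-> B -q-> C -q-> E -r-> D -p-> C -q-> E -r-> D  → end D, rejected

w1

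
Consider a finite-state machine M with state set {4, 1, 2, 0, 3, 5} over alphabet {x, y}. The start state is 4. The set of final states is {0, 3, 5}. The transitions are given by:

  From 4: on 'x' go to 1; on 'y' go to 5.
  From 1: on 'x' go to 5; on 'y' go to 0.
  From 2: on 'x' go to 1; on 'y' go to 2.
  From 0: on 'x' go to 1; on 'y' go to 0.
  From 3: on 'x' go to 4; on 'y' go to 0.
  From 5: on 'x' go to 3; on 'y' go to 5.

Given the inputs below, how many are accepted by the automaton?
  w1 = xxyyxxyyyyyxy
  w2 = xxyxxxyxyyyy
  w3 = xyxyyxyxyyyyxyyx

2

w1:
  start at 4
  read 'x': 4 → 1
  read 'x': 1 → 5
  read 'y': 5 → 5
  read 'y': 5 → 5
  read 'x': 5 → 3
  read 'x': 3 → 4
  read 'y': 4 → 5
  read 'y': 5 → 5
  read 'y': 5 → 5
  read 'y': 5 → 5
  read 'y': 5 → 5
  read 'x': 5 → 3
  read 'y': 3 → 0
  end 0, accepted
w2:
  start at 4
  read 'x': 4 → 1
  read 'x': 1 → 5
  read 'y': 5 → 5
  read 'x': 5 → 3
  read 'x': 3 → 4
  read 'x': 4 → 1
  read 'y': 1 → 0
  read 'x': 0 → 1
  read 'y': 1 → 0
  read 'y': 0 → 0
  read 'y': 0 → 0
  read 'y': 0 → 0
  end 0, accepted
w3:
  start at 4
  read 'x': 4 → 1
  read 'y': 1 → 0
  read 'x': 0 → 1
  read 'y': 1 → 0
  read 'y': 0 → 0
  read 'x': 0 → 1
  read 'y': 1 → 0
  read 'x': 0 → 1
  read 'y': 1 → 0
  read 'y': 0 → 0
  read 'y': 0 → 0
  read 'y': 0 → 0
  read 'x': 0 → 1
  read 'y': 1 → 0
  read 'y': 0 → 0
  read 'x': 0 → 1
  end 1, rejected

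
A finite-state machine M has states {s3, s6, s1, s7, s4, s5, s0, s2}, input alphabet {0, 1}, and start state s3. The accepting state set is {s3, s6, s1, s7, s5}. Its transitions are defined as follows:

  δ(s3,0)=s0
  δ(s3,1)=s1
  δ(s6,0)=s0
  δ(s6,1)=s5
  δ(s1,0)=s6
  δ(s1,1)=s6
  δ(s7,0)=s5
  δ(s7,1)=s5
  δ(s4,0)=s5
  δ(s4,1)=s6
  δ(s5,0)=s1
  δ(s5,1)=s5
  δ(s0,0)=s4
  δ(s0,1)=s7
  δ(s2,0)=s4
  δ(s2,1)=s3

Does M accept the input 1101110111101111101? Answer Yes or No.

start at s3
read '1': s3 → s1
read '1': s1 → s6
read '0': s6 → s0
read '1': s0 → s7
read '1': s7 → s5
read '1': s5 → s5
read '0': s5 → s1
read '1': s1 → s6
read '1': s6 → s5
read '1': s5 → s5
read '1': s5 → s5
read '0': s5 → s1
read '1': s1 → s6
read '1': s6 → s5
read '1': s5 → s5
read '1': s5 → s5
read '1': s5 → s5
read '0': s5 → s1
read '1': s1 → s6
End state s6 is accepting.

Yes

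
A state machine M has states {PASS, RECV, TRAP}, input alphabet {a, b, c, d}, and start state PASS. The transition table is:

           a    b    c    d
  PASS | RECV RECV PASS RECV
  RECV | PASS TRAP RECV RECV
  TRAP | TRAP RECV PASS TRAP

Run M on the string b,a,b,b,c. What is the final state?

PASS

Trace: PASS -b-> RECV -a-> PASS -b-> RECV -b-> TRAP -c-> PASS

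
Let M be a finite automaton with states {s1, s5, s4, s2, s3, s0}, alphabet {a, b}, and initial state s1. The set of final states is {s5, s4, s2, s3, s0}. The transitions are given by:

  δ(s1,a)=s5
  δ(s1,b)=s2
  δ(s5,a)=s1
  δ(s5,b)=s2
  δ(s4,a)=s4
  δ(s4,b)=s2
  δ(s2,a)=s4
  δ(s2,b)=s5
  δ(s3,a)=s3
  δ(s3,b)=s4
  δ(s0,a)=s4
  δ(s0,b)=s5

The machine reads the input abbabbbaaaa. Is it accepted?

Trace: s1 -a-> s5 -b-> s2 -b-> s5 -a-> s1 -b-> s2 -b-> s5 -b-> s2 -a-> s4 -a-> s4 -a-> s4 -a-> s4
End state s4 is accepting.

Yes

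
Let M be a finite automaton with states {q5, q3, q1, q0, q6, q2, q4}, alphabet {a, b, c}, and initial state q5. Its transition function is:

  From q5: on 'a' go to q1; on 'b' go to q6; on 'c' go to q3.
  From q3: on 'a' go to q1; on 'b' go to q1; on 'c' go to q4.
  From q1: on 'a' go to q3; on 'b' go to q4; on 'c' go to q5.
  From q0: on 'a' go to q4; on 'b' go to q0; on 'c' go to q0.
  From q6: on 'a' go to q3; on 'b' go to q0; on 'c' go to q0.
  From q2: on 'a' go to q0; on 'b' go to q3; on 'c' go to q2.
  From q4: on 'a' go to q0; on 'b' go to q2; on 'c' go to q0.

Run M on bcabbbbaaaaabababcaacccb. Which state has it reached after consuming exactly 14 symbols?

start at q5
read 'b': q5 → q6
read 'c': q6 → q0
read 'a': q0 → q4
read 'b': q4 → q2
read 'b': q2 → q3
read 'b': q3 → q1
read 'b': q1 → q4
read 'a': q4 → q0
read 'a': q0 → q4
read 'a': q4 → q0
read 'a': q0 → q4
read 'a': q4 → q0
read 'b': q0 → q0
read 'a': q0 → q4
After 14 symbols: q4.

q4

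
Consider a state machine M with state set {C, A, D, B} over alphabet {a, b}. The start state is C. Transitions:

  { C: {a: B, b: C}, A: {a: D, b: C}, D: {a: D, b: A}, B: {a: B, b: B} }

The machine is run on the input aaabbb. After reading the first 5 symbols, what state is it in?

B

C → B → B → B → B → B
After 5 symbols: B.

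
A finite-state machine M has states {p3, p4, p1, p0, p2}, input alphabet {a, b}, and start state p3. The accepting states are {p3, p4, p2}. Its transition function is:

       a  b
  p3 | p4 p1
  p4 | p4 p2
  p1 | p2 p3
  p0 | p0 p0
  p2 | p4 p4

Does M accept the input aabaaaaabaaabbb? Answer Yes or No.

Yes

p3 → p4 → p4 → p2 → p4 → p4 → p4 → p4 → p4 → p2 → p4 → p4 → p4 → p2 → p4 → p2
End state p2 is accepting.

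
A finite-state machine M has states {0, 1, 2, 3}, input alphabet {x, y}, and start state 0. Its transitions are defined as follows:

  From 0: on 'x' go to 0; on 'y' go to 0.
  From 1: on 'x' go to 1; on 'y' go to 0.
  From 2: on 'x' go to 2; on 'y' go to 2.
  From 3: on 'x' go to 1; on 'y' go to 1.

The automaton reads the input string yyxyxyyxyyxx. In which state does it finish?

0

Trace: 0 -y-> 0 -y-> 0 -x-> 0 -y-> 0 -x-> 0 -y-> 0 -y-> 0 -x-> 0 -y-> 0 -y-> 0 -x-> 0 -x-> 0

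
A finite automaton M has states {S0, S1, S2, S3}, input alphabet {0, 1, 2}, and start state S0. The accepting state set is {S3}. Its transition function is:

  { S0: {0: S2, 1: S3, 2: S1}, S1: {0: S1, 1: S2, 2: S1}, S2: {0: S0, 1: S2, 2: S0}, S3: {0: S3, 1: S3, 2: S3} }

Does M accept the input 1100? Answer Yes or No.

start at S0
read '1': S0 → S3
read '1': S3 → S3
read '0': S3 → S3
read '0': S3 → S3
End state S3 is accepting.

Yes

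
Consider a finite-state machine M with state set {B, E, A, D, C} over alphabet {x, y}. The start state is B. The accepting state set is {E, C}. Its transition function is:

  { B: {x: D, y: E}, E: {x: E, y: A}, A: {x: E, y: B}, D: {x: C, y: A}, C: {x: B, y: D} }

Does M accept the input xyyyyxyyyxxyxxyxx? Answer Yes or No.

start at B
read 'x': B → D
read 'y': D → A
read 'y': A → B
read 'y': B → E
read 'y': E → A
read 'x': A → E
read 'y': E → A
read 'y': A → B
read 'y': B → E
read 'x': E → E
read 'x': E → E
read 'y': E → A
read 'x': A → E
read 'x': E → E
read 'y': E → A
read 'x': A → E
read 'x': E → E
End state E is accepting.

Yes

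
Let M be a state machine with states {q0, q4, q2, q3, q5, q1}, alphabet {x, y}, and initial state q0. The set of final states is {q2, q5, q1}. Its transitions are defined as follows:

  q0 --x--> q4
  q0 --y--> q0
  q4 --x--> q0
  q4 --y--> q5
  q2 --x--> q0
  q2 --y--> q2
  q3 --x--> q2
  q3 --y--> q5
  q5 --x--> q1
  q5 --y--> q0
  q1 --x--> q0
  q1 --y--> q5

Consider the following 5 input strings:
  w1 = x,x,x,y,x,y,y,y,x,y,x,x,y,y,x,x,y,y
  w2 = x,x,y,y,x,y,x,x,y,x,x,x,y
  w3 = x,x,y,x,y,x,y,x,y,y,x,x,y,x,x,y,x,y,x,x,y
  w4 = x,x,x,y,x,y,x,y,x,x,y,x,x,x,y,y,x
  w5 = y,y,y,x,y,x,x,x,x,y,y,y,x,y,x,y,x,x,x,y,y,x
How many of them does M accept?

1

w1: Trace: q0 -x-> q4 -x-> q0 -x-> q4 -y-> q5 -x-> q1 -y-> q5 -y-> q0 -y-> q0 -x-> q4 -y-> q5 -x-> q1 -x-> q0 -y-> q0 -y-> q0 -x-> q4 -x-> q0 -y-> q0 -y-> q0  → end q0, rejected
w2: Trace: q0 -x-> q4 -x-> q0 -y-> q0 -y-> q0 -x-> q4 -y-> q5 -x-> q1 -x-> q0 -y-> q0 -x-> q4 -x-> q0 -x-> q4 -y-> q5  → end q5, accepted
w3: Trace: q0 -x-> q4 -x-> q0 -y-> q0 -x-> q4 -y-> q5 -x-> q1 -y-> q5 -x-> q1 -y-> q5 -y-> q0 -x-> q4 -x-> q0 -y-> q0 -x-> q4 -x-> q0 -y-> q0 -x-> q4 -y-> q5 -x-> q1 -x-> q0 -y-> q0  → end q0, rejected
w4: Trace: q0 -x-> q4 -x-> q0 -x-> q4 -y-> q5 -x-> q1 -y-> q5 -x-> q1 -y-> q5 -x-> q1 -x-> q0 -y-> q0 -x-> q4 -x-> q0 -x-> q4 -y-> q5 -y-> q0 -x-> q4  → end q4, rejected
w5: Trace: q0 -y-> q0 -y-> q0 -y-> q0 -x-> q4 -y-> q5 -x-> q1 -x-> q0 -x-> q4 -x-> q0 -y-> q0 -y-> q0 -y-> q0 -x-> q4 -y-> q5 -x-> q1 -y-> q5 -x-> q1 -x-> q0 -x-> q4 -y-> q5 -y-> q0 -x-> q4  → end q4, rejected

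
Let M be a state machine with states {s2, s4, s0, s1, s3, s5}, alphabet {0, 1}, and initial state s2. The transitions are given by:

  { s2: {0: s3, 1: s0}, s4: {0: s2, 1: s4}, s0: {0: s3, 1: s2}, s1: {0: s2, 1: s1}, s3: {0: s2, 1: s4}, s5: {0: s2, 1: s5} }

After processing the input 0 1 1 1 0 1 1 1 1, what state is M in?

Trace: s2 -0-> s3 -1-> s4 -1-> s4 -1-> s4 -0-> s2 -1-> s0 -1-> s2 -1-> s0 -1-> s2

s2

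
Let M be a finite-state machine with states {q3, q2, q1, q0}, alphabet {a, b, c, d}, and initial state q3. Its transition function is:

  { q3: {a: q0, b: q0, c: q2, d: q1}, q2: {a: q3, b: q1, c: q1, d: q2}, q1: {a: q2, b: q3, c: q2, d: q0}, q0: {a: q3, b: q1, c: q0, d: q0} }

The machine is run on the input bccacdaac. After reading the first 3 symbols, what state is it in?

q0

start at q3
read 'b': q3 → q0
read 'c': q0 → q0
read 'c': q0 → q0
After 3 symbols: q0.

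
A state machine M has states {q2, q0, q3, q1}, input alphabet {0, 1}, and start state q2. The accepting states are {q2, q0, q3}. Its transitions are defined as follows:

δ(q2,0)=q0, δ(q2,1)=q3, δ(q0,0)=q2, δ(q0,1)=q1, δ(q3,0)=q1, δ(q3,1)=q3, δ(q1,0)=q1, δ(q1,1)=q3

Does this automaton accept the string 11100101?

Yes

q2 → q3 → q3 → q3 → q1 → q1 → q3 → q1 → q3
End state q3 is accepting.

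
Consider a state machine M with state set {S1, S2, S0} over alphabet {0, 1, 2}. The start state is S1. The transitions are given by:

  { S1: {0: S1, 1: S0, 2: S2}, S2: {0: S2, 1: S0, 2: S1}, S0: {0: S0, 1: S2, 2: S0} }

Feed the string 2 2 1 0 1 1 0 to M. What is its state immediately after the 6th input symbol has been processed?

Trace: S1 -2-> S2 -2-> S1 -1-> S0 -0-> S0 -1-> S2 -1-> S0
After 6 symbols: S0.

S0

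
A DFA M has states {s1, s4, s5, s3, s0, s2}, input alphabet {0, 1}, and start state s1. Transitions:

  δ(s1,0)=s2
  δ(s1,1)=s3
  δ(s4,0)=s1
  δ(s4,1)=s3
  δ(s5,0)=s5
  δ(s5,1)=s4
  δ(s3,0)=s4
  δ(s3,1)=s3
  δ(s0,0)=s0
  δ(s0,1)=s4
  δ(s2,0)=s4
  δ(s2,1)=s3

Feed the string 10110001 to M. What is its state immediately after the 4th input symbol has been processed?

Trace: s1 -1-> s3 -0-> s4 -1-> s3 -1-> s3
After 4 symbols: s3.

s3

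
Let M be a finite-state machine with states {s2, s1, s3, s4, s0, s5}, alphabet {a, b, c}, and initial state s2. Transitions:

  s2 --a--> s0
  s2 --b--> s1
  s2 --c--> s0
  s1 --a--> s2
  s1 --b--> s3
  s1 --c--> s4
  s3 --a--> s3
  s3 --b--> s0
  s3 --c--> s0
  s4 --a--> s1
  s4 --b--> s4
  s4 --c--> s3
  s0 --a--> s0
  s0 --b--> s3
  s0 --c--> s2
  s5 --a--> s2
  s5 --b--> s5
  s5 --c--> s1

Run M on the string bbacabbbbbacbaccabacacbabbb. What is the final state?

s0

Trace: s2 -b-> s1 -b-> s3 -a-> s3 -c-> s0 -a-> s0 -b-> s3 -b-> s0 -b-> s3 -b-> s0 -b-> s3 -a-> s3 -c-> s0 -b-> s3 -a-> s3 -c-> s0 -c-> s2 -a-> s0 -b-> s3 -a-> s3 -c-> s0 -a-> s0 -c-> s2 -b-> s1 -a-> s2 -b-> s1 -b-> s3 -b-> s0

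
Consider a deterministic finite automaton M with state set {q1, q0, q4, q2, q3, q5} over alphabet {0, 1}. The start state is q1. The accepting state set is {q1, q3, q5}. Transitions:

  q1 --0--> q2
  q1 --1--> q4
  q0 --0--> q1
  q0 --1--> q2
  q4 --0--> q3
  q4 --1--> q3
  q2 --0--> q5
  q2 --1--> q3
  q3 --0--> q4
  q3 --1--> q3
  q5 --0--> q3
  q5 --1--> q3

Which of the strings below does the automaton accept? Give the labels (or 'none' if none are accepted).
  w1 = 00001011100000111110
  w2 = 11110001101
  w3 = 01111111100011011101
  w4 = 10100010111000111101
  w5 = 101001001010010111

w1:
  start at q1
  read '0': q1 → q2
  read '0': q2 → q5
  read '0': q5 → q3
  read '0': q3 → q4
  read '1': q4 → q3
  read '0': q3 → q4
  read '1': q4 → q3
  read '1': q3 → q3
  read '1': q3 → q3
  read '0': q3 → q4
  read '0': q4 → q3
  read '0': q3 → q4
  read '0': q4 → q3
  read '0': q3 → q4
  read '1': q4 → q3
  read '1': q3 → q3
  read '1': q3 → q3
  read '1': q3 → q3
  read '1': q3 → q3
  read '0': q3 → q4
  end q4, rejected
w2:
  start at q1
  read '1': q1 → q4
  read '1': q4 → q3
  read '1': q3 → q3
  read '1': q3 → q3
  read '0': q3 → q4
  read '0': q4 → q3
  read '0': q3 → q4
  read '1': q4 → q3
  read '1': q3 → q3
  read '0': q3 → q4
  read '1': q4 → q3
  end q3, accepted
w3:
  start at q1
  read '0': q1 → q2
  read '1': q2 → q3
  read '1': q3 → q3
  read '1': q3 → q3
  read '1': q3 → q3
  read '1': q3 → q3
  read '1': q3 → q3
  read '1': q3 → q3
  read '1': q3 → q3
  read '0': q3 → q4
  read '0': q4 → q3
  read '0': q3 → q4
  read '1': q4 → q3
  read '1': q3 → q3
  read '0': q3 → q4
  read '1': q4 → q3
  read '1': q3 → q3
  read '1': q3 → q3
  read '0': q3 → q4
  read '1': q4 → q3
  end q3, accepted
w4:
  start at q1
  read '1': q1 → q4
  read '0': q4 → q3
  read '1': q3 → q3
  read '0': q3 → q4
  read '0': q4 → q3
  read '0': q3 → q4
  read '1': q4 → q3
  read '0': q3 → q4
  read '1': q4 → q3
  read '1': q3 → q3
  read '1': q3 → q3
  read '0': q3 → q4
  read '0': q4 → q3
  read '0': q3 → q4
  read '1': q4 → q3
  read '1': q3 → q3
  read '1': q3 → q3
  read '1': q3 → q3
  read '0': q3 → q4
  read '1': q4 → q3
  end q3, accepted
w5:
  start at q1
  read '1': q1 → q4
  read '0': q4 → q3
  read '1': q3 → q3
  read '0': q3 → q4
  read '0': q4 → q3
  read '1': q3 → q3
  read '0': q3 → q4
  read '0': q4 → q3
  read '1': q3 → q3
  read '0': q3 → q4
  read '1': q4 → q3
  read '0': q3 → q4
  read '0': q4 → q3
  read '1': q3 → q3
  read '0': q3 → q4
  read '1': q4 → q3
  read '1': q3 → q3
  read '1': q3 → q3
  end q3, accepted

w2, w3, w4, w5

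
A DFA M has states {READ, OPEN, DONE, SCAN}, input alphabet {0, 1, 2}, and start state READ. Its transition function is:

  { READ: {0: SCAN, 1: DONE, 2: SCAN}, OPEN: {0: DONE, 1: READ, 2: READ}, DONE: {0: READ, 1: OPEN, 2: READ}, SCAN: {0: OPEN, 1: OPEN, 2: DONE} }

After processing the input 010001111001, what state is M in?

DONE

Trace: READ -0-> SCAN -1-> OPEN -0-> DONE -0-> READ -0-> SCAN -1-> OPEN -1-> READ -1-> DONE -1-> OPEN -0-> DONE -0-> READ -1-> DONE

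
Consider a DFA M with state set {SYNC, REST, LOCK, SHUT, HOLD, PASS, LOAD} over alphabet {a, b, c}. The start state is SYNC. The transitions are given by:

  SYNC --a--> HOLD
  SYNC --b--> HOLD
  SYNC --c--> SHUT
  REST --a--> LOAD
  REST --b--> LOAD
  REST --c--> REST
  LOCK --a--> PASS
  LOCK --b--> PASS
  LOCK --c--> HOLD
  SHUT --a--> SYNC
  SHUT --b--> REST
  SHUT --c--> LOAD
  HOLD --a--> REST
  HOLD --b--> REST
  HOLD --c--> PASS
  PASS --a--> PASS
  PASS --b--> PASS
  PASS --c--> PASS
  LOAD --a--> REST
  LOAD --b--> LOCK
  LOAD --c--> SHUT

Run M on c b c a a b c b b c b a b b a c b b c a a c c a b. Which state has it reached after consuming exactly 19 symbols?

PASS

Trace: SYNC -c-> SHUT -b-> REST -c-> REST -a-> LOAD -a-> REST -b-> LOAD -c-> SHUT -b-> REST -b-> LOAD -c-> SHUT -b-> REST -a-> LOAD -b-> LOCK -b-> PASS -a-> PASS -c-> PASS -b-> PASS -b-> PASS -c-> PASS
After 19 symbols: PASS.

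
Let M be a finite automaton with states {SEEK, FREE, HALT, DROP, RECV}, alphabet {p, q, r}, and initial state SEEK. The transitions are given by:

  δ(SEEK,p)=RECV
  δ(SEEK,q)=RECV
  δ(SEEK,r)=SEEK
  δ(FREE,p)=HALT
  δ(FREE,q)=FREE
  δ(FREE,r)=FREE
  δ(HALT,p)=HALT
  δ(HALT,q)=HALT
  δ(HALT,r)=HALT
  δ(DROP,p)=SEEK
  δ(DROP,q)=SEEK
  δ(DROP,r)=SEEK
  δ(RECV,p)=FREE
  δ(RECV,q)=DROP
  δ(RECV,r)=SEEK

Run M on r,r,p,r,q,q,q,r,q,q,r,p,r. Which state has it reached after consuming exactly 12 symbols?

RECV

Trace: SEEK -r-> SEEK -r-> SEEK -p-> RECV -r-> SEEK -q-> RECV -q-> DROP -q-> SEEK -r-> SEEK -q-> RECV -q-> DROP -r-> SEEK -p-> RECV
After 12 symbols: RECV.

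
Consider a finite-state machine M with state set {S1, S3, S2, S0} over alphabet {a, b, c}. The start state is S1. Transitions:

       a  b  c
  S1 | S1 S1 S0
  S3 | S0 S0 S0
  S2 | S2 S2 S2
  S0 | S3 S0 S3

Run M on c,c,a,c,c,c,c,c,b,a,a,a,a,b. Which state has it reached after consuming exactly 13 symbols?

S0

Trace: S1 -c-> S0 -c-> S3 -a-> S0 -c-> S3 -c-> S0 -c-> S3 -c-> S0 -c-> S3 -b-> S0 -a-> S3 -a-> S0 -a-> S3 -a-> S0
After 13 symbols: S0.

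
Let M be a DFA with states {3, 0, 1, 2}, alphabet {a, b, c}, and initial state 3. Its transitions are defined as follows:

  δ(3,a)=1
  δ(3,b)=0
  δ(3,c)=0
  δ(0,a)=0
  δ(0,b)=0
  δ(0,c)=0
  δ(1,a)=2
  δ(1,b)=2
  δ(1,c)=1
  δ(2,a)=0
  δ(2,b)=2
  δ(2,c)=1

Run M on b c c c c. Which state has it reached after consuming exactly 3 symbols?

3 → 0 → 0 → 0
After 3 symbols: 0.

0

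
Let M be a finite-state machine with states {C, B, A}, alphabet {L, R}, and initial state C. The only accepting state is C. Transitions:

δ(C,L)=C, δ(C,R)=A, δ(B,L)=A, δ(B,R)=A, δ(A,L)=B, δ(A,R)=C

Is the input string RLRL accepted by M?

start at C
read 'R': C → A
read 'L': A → B
read 'R': B → A
read 'L': A → B
End state B is not accepting.

No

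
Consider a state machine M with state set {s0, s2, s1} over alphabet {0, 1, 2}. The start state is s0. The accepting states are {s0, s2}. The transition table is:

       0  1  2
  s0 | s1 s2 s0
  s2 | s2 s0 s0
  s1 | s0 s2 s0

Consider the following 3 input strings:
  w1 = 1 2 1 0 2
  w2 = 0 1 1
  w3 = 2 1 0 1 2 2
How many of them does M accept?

3

w1:
  start at s0
  read '1': s0 → s2
  read '2': s2 → s0
  read '1': s0 → s2
  read '0': s2 → s2
  read '2': s2 → s0
  end s0, accepted
w2:
  start at s0
  read '0': s0 → s1
  read '1': s1 → s2
  read '1': s2 → s0
  end s0, accepted
w3:
  start at s0
  read '2': s0 → s0
  read '1': s0 → s2
  read '0': s2 → s2
  read '1': s2 → s0
  read '2': s0 → s0
  read '2': s0 → s0
  end s0, accepted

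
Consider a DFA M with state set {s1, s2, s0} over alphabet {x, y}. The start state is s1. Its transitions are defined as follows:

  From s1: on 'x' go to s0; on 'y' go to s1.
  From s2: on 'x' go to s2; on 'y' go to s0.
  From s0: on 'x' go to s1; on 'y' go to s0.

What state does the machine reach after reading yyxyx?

Trace: s1 -y-> s1 -y-> s1 -x-> s0 -y-> s0 -x-> s1

s1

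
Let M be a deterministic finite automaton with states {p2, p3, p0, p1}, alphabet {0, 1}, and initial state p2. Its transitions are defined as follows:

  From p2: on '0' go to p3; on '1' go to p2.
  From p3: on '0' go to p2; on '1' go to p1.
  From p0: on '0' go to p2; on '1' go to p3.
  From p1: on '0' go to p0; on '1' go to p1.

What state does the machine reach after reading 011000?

p2 → p3 → p1 → p1 → p0 → p2 → p3

p3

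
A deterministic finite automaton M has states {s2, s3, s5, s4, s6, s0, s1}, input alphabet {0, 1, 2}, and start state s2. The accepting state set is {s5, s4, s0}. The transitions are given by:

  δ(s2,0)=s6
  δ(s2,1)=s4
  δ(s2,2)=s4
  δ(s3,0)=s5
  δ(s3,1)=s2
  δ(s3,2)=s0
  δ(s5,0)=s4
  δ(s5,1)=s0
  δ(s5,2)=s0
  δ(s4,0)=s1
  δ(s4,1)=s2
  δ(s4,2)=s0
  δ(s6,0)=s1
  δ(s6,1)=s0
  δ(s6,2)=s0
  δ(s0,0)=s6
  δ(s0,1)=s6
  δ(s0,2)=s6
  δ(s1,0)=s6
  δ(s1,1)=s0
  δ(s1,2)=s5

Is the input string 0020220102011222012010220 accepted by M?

No

s2 → s6 → s1 → s5 → s4 → s0 → s6 → s1 → s0 → s6 → s0 → s6 → s0 → s6 → s0 → s6 → s0 → s6 → s0 → s6 → s1 → s0 → s6 → s0 → s6 → s1
End state s1 is not accepting.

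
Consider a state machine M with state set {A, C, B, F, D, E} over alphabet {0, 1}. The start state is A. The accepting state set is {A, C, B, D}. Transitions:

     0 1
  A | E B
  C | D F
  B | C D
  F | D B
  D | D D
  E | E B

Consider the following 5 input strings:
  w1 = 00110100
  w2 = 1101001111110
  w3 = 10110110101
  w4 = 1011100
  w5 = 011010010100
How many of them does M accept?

5

w1: Trace: A -0-> E -0-> E -1-> B -1-> D -0-> D -1-> D -0-> D -0-> D  → end D, accepted
w2: Trace: A -1-> B -1-> D -0-> D -1-> D -0-> D -0-> D -1-> D -1-> D -1-> D -1-> D -1-> D -1-> D -0-> D  → end D, accepted
w3: Trace: A -1-> B -0-> C -1-> F -1-> B -0-> C -1-> F -1-> B -0-> C -1-> F -0-> D -1-> D  → end D, accepted
w4: Trace: A -1-> B -0-> C -1-> F -1-> B -1-> D -0-> D -0-> D  → end D, accepted
w5: Trace: A -0-> E -1-> B -1-> D -0-> D -1-> D -0-> D -0-> D -1-> D -0-> D -1-> D -0-> D -0-> D  → end D, accepted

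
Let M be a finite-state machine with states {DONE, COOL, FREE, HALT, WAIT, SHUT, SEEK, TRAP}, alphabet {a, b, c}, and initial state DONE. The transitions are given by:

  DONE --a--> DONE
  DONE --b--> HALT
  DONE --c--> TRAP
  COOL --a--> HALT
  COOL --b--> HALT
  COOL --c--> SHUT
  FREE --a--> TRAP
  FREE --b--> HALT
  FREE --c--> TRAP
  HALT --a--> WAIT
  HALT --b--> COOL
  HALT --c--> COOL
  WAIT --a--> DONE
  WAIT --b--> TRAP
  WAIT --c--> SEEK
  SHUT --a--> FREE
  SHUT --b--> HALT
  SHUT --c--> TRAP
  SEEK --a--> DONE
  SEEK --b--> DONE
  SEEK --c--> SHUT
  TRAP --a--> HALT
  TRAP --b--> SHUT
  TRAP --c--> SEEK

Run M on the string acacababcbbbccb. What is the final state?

start at DONE
read 'a': DONE → DONE
read 'c': DONE → TRAP
read 'a': TRAP → HALT
read 'c': HALT → COOL
read 'a': COOL → HALT
read 'b': HALT → COOL
read 'a': COOL → HALT
read 'b': HALT → COOL
read 'c': COOL → SHUT
read 'b': SHUT → HALT
read 'b': HALT → COOL
read 'b': COOL → HALT
read 'c': HALT → COOL
read 'c': COOL → SHUT
read 'b': SHUT → HALT

HALT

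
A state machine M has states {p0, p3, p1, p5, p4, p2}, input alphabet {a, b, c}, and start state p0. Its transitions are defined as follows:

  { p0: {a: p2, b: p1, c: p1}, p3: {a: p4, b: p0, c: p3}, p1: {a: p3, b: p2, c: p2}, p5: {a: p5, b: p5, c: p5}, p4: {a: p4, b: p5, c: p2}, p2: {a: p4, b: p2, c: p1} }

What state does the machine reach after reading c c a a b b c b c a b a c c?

p5

p0 → p1 → p2 → p4 → p4 → p5 → p5 → p5 → p5 → p5 → p5 → p5 → p5 → p5 → p5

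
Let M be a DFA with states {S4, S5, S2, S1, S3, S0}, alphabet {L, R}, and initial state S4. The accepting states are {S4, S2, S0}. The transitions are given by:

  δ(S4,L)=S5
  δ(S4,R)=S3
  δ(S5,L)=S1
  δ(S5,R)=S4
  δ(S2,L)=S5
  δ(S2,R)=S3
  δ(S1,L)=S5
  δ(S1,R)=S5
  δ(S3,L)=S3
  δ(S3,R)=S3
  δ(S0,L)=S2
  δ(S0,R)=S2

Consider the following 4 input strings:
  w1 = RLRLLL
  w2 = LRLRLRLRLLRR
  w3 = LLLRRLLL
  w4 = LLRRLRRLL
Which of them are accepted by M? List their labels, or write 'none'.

w1:
  start at S4
  read 'R': S4 → S3
  read 'L': S3 → S3
  read 'R': S3 → S3
  read 'L': S3 → S3
  read 'L': S3 → S3
  read 'L': S3 → S3
  end S3, rejected
w2:
  start at S4
  read 'L': S4 → S5
  read 'R': S5 → S4
  read 'L': S4 → S5
  read 'R': S5 → S4
  read 'L': S4 → S5
  read 'R': S5 → S4
  read 'L': S4 → S5
  read 'R': S5 → S4
  read 'L': S4 → S5
  read 'L': S5 → S1
  read 'R': S1 → S5
  read 'R': S5 → S4
  end S4, accepted
w3:
  start at S4
  read 'L': S4 → S5
  read 'L': S5 → S1
  read 'L': S1 → S5
  read 'R': S5 → S4
  read 'R': S4 → S3
  read 'L': S3 → S3
  read 'L': S3 → S3
  read 'L': S3 → S3
  end S3, rejected
w4:
  start at S4
  read 'L': S4 → S5
  read 'L': S5 → S1
  read 'R': S1 → S5
  read 'R': S5 → S4
  read 'L': S4 → S5
  read 'R': S5 → S4
  read 'R': S4 → S3
  read 'L': S3 → S3
  read 'L': S3 → S3
  end S3, rejected

w2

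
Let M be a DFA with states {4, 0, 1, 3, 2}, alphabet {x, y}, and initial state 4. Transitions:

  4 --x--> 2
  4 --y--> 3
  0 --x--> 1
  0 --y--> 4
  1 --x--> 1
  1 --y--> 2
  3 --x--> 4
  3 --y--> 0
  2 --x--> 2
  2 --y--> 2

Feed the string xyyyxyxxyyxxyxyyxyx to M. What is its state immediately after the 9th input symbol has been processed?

4 → 2 → 2 → 2 → 2 → 2 → 2 → 2 → 2 → 2
After 9 symbols: 2.

2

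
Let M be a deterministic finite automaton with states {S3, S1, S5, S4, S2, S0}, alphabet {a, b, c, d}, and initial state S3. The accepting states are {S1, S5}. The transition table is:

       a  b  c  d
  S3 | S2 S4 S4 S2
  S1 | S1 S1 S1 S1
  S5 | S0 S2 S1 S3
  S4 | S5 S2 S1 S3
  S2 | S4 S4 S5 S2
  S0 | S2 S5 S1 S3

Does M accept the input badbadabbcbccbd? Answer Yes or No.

Yes

start at S3
read 'b': S3 → S4
read 'a': S4 → S5
read 'd': S5 → S3
read 'b': S3 → S4
read 'a': S4 → S5
read 'd': S5 → S3
read 'a': S3 → S2
read 'b': S2 → S4
read 'b': S4 → S2
read 'c': S2 → S5
read 'b': S5 → S2
read 'c': S2 → S5
read 'c': S5 → S1
read 'b': S1 → S1
read 'd': S1 → S1
End state S1 is accepting.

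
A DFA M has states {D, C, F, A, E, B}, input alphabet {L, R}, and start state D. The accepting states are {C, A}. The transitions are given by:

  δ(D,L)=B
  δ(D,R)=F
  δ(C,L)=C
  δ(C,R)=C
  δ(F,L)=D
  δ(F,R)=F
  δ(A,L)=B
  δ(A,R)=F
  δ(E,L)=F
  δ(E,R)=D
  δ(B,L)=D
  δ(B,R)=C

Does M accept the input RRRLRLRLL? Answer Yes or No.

D → F → F → F → D → F → D → F → D → B
End state B is not accepting.

No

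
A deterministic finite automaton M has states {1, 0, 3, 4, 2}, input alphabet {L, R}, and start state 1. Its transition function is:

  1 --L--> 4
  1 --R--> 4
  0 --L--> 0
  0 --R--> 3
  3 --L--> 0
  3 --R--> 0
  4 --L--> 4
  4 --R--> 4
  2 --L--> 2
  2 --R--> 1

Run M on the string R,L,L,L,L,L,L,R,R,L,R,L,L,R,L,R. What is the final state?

4

1 → 4 → 4 → 4 → 4 → 4 → 4 → 4 → 4 → 4 → 4 → 4 → 4 → 4 → 4 → 4 → 4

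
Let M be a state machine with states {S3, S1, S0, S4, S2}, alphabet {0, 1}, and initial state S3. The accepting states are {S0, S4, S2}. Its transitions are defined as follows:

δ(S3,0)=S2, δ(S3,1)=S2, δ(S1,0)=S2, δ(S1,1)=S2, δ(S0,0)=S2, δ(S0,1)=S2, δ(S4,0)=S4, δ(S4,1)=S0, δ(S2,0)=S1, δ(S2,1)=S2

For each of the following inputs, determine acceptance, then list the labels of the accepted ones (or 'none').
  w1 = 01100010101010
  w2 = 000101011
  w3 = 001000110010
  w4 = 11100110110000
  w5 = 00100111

w2, w4, w5

w1: Trace: S3 -0-> S2 -1-> S2 -1-> S2 -0-> S1 -0-> S2 -0-> S1 -1-> S2 -0-> S1 -1-> S2 -0-> S1 -1-> S2 -0-> S1 -1-> S2 -0-> S1  → end S1, rejected
w2: Trace: S3 -0-> S2 -0-> S1 -0-> S2 -1-> S2 -0-> S1 -1-> S2 -0-> S1 -1-> S2 -1-> S2  → end S2, accepted
w3: Trace: S3 -0-> S2 -0-> S1 -1-> S2 -0-> S1 -0-> S2 -0-> S1 -1-> S2 -1-> S2 -0-> S1 -0-> S2 -1-> S2 -0-> S1  → end S1, rejected
w4: Trace: S3 -1-> S2 -1-> S2 -1-> S2 -0-> S1 -0-> S2 -1-> S2 -1-> S2 -0-> S1 -1-> S2 -1-> S2 -0-> S1 -0-> S2 -0-> S1 -0-> S2  → end S2, accepted
w5: Trace: S3 -0-> S2 -0-> S1 -1-> S2 -0-> S1 -0-> S2 -1-> S2 -1-> S2 -1-> S2  → end S2, accepted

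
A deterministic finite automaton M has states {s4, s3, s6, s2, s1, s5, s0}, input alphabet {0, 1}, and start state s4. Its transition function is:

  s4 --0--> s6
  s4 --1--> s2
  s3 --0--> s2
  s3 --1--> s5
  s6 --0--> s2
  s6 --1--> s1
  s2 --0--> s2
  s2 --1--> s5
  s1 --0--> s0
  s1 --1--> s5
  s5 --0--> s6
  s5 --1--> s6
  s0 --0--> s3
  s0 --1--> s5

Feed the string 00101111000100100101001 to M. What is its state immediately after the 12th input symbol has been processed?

s5

s4 → s6 → s2 → s5 → s6 → s1 → s5 → s6 → s1 → s0 → s3 → s2 → s5
After 12 symbols: s5.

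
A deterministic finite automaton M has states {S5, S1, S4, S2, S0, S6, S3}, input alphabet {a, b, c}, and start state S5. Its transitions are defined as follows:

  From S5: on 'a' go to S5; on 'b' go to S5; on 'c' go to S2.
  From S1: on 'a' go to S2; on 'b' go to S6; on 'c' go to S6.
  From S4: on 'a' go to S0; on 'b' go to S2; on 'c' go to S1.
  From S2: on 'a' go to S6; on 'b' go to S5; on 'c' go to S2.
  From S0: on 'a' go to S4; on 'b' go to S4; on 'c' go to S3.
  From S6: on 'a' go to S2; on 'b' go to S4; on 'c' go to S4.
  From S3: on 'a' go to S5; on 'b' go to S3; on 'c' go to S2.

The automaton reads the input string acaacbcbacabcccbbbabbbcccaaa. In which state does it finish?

start at S5
read 'a': S5 → S5
read 'c': S5 → S2
read 'a': S2 → S6
read 'a': S6 → S2
read 'c': S2 → S2
read 'b': S2 → S5
read 'c': S5 → S2
read 'b': S2 → S5
read 'a': S5 → S5
read 'c': S5 → S2
read 'a': S2 → S6
read 'b': S6 → S4
read 'c': S4 → S1
read 'c': S1 → S6
read 'c': S6 → S4
read 'b': S4 → S2
read 'b': S2 → S5
read 'b': S5 → S5
read 'a': S5 → S5
read 'b': S5 → S5
read 'b': S5 → S5
read 'b': S5 → S5
read 'c': S5 → S2
read 'c': S2 → S2
read 'c': S2 → S2
read 'a': S2 → S6
read 'a': S6 → S2
read 'a': S2 → S6

S6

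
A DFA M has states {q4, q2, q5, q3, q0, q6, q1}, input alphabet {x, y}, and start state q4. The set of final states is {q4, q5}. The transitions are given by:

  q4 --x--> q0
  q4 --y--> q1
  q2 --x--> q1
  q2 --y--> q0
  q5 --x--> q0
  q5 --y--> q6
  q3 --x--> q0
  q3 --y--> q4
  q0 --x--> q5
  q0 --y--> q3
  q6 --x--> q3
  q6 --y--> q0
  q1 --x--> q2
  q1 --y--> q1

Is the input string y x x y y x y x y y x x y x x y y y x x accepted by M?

Yes

start at q4
read 'y': q4 → q1
read 'x': q1 → q2
read 'x': q2 → q1
read 'y': q1 → q1
read 'y': q1 → q1
read 'x': q1 → q2
read 'y': q2 → q0
read 'x': q0 → q5
read 'y': q5 → q6
read 'y': q6 → q0
read 'x': q0 → q5
read 'x': q5 → q0
read 'y': q0 → q3
read 'x': q3 → q0
read 'x': q0 → q5
read 'y': q5 → q6
read 'y': q6 → q0
read 'y': q0 → q3
read 'x': q3 → q0
read 'x': q0 → q5
End state q5 is accepting.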